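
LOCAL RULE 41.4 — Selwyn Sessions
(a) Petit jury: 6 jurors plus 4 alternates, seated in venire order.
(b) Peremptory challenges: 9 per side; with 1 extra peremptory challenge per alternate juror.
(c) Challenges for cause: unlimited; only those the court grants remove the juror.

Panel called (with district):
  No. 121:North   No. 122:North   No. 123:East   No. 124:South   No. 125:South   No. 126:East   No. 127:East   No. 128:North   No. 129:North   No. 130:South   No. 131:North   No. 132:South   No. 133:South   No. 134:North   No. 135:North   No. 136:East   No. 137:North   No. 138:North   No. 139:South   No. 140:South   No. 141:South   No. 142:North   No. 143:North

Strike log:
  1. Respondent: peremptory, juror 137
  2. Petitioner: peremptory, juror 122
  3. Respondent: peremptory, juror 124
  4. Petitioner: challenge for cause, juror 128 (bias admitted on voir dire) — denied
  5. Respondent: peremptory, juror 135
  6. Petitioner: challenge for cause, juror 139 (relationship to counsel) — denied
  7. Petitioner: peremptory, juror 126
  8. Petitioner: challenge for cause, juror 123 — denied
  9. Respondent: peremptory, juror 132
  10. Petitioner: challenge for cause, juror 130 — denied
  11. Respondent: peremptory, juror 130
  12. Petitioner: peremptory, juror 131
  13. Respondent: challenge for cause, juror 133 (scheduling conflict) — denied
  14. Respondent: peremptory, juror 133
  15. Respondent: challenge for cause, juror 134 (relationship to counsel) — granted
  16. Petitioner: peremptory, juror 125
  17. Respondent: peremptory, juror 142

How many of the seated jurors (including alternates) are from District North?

4

Removed: #122, #124, #125, #126, #130, #131, #132, #133, #134, #135, #137, #142.
Seated (10 incl. alternates): #121, #123, #127, #128, #129, #136, #138, #139, #140, #141.
Of those, in District North: #121, #128, #129, #138 → 4.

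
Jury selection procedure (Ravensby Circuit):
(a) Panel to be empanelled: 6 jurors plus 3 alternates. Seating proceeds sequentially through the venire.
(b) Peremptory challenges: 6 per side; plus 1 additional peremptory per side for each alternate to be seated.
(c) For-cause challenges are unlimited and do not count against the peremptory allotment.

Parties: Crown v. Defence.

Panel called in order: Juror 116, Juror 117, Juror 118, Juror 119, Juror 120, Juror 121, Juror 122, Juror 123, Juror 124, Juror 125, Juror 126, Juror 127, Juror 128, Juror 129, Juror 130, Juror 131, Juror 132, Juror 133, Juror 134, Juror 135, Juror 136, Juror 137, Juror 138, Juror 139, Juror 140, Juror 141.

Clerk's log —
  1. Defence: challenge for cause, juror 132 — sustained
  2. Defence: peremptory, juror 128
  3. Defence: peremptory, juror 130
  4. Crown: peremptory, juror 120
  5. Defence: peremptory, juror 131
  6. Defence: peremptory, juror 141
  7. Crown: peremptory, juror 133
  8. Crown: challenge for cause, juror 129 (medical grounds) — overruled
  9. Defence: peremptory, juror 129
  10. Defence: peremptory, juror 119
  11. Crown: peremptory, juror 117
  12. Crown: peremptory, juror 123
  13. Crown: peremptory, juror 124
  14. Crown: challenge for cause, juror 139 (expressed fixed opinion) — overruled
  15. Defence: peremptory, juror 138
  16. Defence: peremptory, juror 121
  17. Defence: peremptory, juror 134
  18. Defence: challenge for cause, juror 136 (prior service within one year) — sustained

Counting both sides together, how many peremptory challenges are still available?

4

Crown allotment: 6 base + 1 × 3 alternates = 9. Defence allotment: 6 base + 1 × 3 alternates = 9.
Crown peremptories used: #120, #133, #117, #123, #124 — 5 (for-cause on #129, #139 don't count).
Defence peremptories used: #128, #130, #131, #141, #129, #119, #138, #121, #134 — 9 (for-cause on #132, #136 don't count).
Remaining: (9 − 5) + (9 − 9) = 4.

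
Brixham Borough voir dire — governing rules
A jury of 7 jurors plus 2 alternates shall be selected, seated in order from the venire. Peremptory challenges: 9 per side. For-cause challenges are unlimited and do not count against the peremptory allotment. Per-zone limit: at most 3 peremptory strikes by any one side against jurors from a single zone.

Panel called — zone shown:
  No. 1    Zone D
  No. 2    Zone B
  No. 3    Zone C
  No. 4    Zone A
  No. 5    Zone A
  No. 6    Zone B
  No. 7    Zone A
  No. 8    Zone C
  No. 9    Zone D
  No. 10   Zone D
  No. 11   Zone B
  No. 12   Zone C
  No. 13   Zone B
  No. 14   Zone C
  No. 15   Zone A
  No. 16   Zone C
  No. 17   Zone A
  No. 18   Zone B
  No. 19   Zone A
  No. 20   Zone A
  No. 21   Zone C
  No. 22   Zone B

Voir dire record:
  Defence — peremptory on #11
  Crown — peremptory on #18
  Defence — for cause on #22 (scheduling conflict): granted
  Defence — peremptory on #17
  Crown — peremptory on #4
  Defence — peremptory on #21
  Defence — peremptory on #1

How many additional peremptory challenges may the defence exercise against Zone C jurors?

2

Defence peremptories so far: #11, #17, #21, #1 — 4 of 9 used, 5 left overall.
Against Zone C: #21 — 1 used; per-zone cap 3 leaves 2.
Binding limit: min(5, 2) = 2.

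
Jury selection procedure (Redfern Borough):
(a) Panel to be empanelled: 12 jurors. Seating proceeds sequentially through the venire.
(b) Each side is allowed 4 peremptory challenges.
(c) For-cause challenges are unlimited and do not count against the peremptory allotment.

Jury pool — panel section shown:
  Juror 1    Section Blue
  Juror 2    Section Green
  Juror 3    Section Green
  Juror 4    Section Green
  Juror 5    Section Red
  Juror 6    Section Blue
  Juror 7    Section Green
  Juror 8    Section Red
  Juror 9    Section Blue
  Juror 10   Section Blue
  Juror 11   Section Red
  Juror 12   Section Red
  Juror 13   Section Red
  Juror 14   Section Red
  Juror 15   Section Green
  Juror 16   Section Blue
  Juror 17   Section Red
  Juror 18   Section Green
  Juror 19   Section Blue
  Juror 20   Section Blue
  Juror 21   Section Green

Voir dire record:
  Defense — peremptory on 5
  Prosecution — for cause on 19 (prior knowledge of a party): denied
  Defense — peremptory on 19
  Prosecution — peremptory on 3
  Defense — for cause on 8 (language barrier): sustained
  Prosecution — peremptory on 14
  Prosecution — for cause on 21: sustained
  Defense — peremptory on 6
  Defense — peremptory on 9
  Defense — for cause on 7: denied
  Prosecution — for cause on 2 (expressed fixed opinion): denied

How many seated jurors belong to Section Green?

5

Removed: #3, #5, #6, #8, #9, #14, #19, #21.
Seated jurors 1–12: #1, #2, #4, #7, #10, #11, #12, #13, #15, #16, #17, #18.
Of those, in Section Green: #2, #4, #7, #15, #18 → 5.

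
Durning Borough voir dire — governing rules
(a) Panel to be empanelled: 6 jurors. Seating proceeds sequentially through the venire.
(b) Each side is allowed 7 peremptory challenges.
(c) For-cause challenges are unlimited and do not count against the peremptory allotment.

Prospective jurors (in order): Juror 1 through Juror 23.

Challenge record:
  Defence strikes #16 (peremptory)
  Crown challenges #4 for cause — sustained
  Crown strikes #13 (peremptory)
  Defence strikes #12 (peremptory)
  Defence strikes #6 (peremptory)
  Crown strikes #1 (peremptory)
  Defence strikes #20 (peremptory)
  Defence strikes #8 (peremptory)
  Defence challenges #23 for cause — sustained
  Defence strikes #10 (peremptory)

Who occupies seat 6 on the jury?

11

Removed: #1, #4, #6, #8, #10, #12, #13, #16, #20, #23.
Filling seats in venire order through position 6: #2, #3, #5, #7, #9, #11.
So seat 6 is #11.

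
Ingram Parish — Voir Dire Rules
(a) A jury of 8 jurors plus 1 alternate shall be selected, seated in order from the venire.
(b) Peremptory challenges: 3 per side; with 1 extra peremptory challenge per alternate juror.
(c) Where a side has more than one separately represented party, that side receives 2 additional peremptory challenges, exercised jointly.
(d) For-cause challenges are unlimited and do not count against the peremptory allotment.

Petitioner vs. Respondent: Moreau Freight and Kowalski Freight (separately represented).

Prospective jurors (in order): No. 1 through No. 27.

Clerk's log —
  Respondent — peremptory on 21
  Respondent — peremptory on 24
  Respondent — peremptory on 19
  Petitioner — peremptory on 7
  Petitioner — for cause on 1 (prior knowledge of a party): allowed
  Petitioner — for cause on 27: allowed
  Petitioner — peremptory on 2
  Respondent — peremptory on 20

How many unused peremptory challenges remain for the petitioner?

Petitioner allotment: 3 base + 1 × 1 alternate = 4.
Petitioner peremptories used: #7, #2 — 2 (for-cause on #1, #27 don't count).
Remaining: 4 − 2 = 2.

2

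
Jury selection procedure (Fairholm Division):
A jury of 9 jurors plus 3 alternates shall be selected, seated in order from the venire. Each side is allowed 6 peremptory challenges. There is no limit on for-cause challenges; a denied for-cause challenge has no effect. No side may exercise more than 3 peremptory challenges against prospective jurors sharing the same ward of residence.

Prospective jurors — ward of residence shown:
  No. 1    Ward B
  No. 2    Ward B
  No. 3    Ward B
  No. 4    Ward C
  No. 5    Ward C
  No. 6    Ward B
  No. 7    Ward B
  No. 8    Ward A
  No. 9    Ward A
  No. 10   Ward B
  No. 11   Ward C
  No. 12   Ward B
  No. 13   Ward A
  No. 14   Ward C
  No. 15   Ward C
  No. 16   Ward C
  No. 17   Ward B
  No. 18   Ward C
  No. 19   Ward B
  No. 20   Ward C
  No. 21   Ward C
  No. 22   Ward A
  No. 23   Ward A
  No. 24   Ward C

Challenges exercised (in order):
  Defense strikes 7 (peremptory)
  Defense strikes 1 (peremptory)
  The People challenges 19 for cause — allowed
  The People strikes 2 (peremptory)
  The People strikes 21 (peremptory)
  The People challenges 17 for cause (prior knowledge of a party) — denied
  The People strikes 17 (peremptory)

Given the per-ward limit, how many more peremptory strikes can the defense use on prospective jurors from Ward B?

Defense peremptories so far: #7, #1 — 2 of 6 used, 4 left overall.
Against Ward B: #7, #1 — 2 used; per-ward cap 3 leaves 1.
Binding limit: min(4, 1) = 1.

1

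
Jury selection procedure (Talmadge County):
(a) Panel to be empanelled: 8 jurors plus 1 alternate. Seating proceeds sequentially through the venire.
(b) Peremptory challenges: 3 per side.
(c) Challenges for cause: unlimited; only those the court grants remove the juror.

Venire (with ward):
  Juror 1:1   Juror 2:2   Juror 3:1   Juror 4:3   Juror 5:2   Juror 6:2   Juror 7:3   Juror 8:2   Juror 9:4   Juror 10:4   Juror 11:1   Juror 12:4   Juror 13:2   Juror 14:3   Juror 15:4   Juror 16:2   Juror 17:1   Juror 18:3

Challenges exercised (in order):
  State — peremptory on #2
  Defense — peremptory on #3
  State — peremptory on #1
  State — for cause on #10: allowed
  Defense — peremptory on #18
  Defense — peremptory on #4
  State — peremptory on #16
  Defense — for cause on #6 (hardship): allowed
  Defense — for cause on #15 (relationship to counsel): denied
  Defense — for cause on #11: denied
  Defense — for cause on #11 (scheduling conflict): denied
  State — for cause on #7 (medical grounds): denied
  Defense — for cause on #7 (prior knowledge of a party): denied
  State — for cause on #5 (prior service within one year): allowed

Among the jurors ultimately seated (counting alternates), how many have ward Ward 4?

3

Removed: #1, #2, #3, #4, #5, #6, #10, #16, #18.
Seated (9 incl. alternates): #7, #8, #9, #11, #12, #13, #14, #15, #17.
Of those, in Ward 4: #9, #12, #15 → 3.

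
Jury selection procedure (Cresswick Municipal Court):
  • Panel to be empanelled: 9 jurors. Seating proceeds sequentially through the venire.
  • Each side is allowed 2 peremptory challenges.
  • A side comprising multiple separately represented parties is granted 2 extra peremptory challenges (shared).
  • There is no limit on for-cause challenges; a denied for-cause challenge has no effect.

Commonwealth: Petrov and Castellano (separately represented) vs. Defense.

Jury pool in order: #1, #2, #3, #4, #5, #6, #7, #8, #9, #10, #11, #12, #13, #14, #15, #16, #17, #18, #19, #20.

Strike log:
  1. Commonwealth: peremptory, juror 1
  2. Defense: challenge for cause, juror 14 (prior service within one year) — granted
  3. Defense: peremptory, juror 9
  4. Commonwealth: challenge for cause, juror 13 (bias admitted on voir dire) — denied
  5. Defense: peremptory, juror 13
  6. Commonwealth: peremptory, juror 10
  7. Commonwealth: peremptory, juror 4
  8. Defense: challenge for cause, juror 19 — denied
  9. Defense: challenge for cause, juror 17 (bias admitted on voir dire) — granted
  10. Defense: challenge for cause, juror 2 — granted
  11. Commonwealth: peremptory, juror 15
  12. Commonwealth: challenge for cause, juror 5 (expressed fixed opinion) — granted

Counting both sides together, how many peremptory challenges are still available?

0

Commonwealth allotment: 2 base + 2 multi-party = 4. Defense allotment: 2.
Commonwealth peremptories used: #1, #10, #4, #15 — 4 (for-cause on #13, #5 don't count).
Defense peremptories used: #9, #13 — 2 (for-cause on #14, #19, #17, #2 don't count).
Remaining: (4 − 4) + (2 − 2) = 0.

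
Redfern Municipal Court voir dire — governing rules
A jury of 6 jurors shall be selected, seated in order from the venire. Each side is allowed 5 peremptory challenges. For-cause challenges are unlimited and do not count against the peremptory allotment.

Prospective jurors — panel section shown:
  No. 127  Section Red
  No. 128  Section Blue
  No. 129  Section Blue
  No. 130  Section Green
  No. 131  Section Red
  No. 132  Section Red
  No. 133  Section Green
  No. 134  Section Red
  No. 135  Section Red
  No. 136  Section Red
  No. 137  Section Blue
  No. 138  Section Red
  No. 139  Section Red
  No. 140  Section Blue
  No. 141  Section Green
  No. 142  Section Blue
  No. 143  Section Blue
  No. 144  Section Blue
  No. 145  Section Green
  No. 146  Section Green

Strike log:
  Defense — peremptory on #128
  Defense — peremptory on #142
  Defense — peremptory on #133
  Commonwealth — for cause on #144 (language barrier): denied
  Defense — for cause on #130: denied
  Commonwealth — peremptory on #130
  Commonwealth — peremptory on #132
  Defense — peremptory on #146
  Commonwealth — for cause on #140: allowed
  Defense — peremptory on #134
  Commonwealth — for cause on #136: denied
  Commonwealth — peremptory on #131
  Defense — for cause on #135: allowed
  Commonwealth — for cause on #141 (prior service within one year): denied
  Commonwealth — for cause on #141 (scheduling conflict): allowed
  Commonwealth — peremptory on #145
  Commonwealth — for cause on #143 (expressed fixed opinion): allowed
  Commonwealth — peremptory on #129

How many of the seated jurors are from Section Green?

0

Removed: #128, #129, #130, #131, #132, #133, #134, #135, #140, #141, #142, #143, #145, #146.
Seated jurors 1–6: #127, #136, #137, #138, #139, #144.
None of those are in Section Green → 0.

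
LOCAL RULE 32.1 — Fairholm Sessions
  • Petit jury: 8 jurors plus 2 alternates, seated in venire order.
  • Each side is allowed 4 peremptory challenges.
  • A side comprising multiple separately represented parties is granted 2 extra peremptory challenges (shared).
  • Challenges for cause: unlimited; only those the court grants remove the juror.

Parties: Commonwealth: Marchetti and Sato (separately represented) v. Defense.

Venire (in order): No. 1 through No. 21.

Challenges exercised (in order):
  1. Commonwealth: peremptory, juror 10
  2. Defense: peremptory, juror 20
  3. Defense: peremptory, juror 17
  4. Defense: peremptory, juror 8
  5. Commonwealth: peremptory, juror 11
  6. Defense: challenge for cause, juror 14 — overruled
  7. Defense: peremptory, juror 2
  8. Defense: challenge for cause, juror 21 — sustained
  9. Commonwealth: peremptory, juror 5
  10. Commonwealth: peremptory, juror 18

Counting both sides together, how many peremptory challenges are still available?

2

Commonwealth allotment: 4 base + 2 multi-party = 6. Defense allotment: 4.
Commonwealth peremptories used: #10, #11, #5, #18 — 4.
Defense peremptories used: #20, #17, #8, #2 — 4 (for-cause on #14, #21 don't count).
Remaining: (6 − 4) + (4 − 4) = 2.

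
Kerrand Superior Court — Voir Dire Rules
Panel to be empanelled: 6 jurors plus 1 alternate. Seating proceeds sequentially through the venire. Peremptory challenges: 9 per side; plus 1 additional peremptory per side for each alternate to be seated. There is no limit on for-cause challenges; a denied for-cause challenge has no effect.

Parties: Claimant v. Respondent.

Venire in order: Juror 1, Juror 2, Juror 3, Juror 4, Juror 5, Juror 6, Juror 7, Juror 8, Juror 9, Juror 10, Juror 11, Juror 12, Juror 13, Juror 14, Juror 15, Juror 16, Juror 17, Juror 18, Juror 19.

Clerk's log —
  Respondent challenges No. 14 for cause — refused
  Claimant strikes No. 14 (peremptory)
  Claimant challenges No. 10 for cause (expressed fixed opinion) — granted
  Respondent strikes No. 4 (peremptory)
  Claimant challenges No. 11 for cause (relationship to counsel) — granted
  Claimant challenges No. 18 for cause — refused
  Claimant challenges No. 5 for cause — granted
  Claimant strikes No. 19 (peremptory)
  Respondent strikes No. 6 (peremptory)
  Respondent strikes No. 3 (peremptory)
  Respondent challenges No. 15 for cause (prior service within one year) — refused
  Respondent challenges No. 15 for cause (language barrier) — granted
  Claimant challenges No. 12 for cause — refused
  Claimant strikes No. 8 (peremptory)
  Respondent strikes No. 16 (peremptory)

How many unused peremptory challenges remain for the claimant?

7

Claimant allotment: 9 base + 1 × 1 alternate = 10.
Claimant peremptories used: #14, #19, #8 — 3 (for-cause on #10, #11, #18, #5, #12 don't count).
Remaining: 10 − 3 = 7.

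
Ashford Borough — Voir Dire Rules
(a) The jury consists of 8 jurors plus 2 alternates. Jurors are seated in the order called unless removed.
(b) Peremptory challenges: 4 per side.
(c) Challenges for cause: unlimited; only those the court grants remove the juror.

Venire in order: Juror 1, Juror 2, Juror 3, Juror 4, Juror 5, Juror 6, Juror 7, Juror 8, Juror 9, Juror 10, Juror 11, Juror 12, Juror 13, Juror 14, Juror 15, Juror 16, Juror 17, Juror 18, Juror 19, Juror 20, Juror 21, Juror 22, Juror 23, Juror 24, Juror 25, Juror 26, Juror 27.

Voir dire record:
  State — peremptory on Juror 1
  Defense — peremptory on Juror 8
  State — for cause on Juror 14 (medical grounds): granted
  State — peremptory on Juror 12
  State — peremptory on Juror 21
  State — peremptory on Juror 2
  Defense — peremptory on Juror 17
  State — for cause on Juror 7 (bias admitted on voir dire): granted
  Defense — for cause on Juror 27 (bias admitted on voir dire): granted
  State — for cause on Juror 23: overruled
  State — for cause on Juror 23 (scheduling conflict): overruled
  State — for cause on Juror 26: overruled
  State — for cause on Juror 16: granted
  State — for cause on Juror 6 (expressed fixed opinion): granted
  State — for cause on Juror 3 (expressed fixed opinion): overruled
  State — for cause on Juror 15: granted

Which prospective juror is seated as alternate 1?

Removed: #1, #2, #6, #7, #8, #12, #14, #15, #16, #17, #21, #27. (#3, #23, #26 stay — for-cause denied.)
Seating in order: seats 1–8 → #3, #4, #5, #9, #10, #11, #13, #18; alternates → #19, #20.
So alternate 1 is #19.

19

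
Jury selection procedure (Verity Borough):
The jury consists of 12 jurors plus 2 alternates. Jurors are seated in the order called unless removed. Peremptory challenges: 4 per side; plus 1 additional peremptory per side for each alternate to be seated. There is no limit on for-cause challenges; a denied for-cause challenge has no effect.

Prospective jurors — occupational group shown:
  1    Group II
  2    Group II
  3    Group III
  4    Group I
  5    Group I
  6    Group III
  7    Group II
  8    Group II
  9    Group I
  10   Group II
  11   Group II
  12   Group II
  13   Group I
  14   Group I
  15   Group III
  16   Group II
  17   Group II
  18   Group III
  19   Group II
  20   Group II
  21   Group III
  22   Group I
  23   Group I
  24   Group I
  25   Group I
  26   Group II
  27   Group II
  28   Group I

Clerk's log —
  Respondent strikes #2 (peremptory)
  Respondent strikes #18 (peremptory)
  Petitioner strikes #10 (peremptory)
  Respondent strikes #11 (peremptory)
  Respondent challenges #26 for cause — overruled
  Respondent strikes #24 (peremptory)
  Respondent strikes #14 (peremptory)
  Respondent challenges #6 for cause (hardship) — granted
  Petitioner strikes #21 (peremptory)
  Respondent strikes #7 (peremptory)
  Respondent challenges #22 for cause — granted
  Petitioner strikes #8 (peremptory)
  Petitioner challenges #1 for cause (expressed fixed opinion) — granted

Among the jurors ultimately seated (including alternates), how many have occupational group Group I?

6

Removed: #1, #2, #6, #7, #8, #10, #11, #14, #18, #21, #22, #24.
Seated (14 incl. alternates): #3, #4, #5, #9, #12, #13, #15, #16, #17, #19, #20, #23, #25, #26.
Of those, in Group I: #4, #5, #9, #13, #23, #25 → 6.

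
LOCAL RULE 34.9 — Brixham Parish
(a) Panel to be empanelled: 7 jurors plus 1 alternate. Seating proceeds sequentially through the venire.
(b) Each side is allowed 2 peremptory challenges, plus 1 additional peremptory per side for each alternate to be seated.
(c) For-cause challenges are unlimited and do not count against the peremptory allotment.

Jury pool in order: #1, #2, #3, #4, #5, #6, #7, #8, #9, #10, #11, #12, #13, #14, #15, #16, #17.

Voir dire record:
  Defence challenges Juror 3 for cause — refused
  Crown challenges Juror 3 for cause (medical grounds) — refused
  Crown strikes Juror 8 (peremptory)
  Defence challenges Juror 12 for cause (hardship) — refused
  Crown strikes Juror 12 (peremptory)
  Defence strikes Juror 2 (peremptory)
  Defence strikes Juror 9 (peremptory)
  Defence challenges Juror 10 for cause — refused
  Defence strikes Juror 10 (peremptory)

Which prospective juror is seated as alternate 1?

Removed: #2, #8, #9, #10, #12. (#3 stays — for-cause denied.)
Filling seats in venire order through position 8: #1, #3, #4, #5, #6, #7, #11, #13.
So alternate 1 is #13.

13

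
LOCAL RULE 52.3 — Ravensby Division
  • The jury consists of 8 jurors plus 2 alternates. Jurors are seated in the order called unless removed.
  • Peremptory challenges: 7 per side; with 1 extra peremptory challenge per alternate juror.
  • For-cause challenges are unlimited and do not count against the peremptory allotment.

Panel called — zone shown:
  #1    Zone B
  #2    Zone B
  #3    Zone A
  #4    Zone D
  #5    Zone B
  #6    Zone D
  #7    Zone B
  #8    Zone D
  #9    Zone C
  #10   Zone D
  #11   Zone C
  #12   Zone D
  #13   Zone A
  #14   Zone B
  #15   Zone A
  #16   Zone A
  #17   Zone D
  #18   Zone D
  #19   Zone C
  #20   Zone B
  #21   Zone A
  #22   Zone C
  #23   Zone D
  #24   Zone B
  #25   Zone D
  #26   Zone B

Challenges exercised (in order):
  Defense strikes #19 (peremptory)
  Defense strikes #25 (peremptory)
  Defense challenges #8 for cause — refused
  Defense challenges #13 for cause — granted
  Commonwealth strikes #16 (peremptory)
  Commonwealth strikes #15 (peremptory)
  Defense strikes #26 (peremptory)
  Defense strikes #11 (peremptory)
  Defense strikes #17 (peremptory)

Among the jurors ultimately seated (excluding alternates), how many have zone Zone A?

1

Removed: #11, #13, #15, #16, #17, #19, #25, #26.
Seated jurors 1–8: #1, #2, #3, #4, #5, #6, #7, #8 (alternates #9, #10 not counted).
Of those, in Zone A: #3 → 1.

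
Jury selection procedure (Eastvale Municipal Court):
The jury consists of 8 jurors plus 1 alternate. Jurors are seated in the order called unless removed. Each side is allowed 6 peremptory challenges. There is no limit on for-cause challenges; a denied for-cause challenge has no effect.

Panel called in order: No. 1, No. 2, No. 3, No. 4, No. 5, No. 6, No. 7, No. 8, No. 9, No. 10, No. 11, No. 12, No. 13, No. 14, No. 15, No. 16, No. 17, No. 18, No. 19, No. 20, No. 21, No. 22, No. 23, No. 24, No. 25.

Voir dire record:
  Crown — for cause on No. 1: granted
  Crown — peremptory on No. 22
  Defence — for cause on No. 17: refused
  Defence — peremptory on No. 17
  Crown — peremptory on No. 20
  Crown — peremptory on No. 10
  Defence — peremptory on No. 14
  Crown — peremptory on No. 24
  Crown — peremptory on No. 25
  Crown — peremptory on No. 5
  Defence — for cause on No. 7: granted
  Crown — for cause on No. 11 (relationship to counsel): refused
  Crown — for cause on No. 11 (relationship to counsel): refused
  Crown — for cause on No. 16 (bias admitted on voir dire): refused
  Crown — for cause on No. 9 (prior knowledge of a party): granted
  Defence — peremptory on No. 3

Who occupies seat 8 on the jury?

15

Removed: #1, #3, #5, #7, #9, #10, #14, #17, #20, #22, #24, #25. (#11, #16 stay — for-cause denied.)
Seating in order: seats 1–8 → #2, #4, #6, #8, #11, #12, #13, #15; alternates → #16.
So seat 8 is #15.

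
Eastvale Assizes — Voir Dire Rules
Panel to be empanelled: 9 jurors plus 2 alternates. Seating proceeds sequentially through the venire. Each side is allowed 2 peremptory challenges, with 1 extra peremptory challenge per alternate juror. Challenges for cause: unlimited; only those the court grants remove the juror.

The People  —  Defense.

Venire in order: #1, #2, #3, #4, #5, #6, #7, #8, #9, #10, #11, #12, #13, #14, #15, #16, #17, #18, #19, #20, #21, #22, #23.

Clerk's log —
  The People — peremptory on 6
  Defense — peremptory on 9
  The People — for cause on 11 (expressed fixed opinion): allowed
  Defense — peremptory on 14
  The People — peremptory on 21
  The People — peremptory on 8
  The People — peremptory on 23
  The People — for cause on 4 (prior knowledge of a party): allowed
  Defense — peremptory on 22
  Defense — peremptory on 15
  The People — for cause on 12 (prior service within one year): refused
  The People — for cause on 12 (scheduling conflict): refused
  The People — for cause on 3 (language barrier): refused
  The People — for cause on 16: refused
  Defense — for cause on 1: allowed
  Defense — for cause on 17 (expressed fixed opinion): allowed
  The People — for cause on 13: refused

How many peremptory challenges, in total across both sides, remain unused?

0

The People allotment: 2 base + 1 × 2 alternates = 4. Defense allotment: 2 base + 1 × 2 alternates = 4.
The People peremptories used: #6, #21, #8, #23 — 4 (for-cause on #11, #4, #12, #12, #3, #16, #13 don't count).
Defense peremptories used: #9, #14, #22, #15 — 4 (for-cause on #1, #17 don't count).
Remaining: (4 − 4) + (4 − 4) = 0.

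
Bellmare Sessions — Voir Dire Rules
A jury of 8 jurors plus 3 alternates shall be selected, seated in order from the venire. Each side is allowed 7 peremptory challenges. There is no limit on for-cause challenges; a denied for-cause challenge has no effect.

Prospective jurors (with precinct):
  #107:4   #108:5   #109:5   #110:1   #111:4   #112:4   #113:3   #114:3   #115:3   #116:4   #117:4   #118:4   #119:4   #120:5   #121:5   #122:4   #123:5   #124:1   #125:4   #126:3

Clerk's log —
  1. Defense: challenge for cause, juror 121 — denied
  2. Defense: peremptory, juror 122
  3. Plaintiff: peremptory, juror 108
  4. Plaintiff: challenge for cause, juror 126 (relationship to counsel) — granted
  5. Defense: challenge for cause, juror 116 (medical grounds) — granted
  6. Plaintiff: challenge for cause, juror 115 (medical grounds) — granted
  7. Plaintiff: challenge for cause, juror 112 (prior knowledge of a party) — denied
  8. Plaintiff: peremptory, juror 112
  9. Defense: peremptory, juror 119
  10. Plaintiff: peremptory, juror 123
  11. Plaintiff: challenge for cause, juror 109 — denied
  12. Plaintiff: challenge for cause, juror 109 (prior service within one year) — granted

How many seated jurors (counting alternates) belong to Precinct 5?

2

Removed: #108, #109, #112, #115, #116, #119, #122, #123, #126.
Seated (11 incl. alternates): #107, #110, #111, #113, #114, #117, #118, #120, #121, #124, #125.
Of those, in Precinct 5: #120, #121 → 2.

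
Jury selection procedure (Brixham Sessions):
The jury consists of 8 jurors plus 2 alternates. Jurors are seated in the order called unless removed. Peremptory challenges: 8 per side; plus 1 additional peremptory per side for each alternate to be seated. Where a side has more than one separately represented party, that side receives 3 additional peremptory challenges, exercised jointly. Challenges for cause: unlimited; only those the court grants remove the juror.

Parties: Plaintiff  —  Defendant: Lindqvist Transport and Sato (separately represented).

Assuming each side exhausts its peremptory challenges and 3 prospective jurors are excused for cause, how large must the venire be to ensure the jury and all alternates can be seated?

Seats to fill: 8 + 2 alternates = 10.
Peremptories — Plaintiff: 8 + 1×2 = 10; Defendant: 8 + 1×2 + 3 = 13; total 23.
For-cause removals: 3.
Minimum venire: 10 + 23 + 3 = 36.

36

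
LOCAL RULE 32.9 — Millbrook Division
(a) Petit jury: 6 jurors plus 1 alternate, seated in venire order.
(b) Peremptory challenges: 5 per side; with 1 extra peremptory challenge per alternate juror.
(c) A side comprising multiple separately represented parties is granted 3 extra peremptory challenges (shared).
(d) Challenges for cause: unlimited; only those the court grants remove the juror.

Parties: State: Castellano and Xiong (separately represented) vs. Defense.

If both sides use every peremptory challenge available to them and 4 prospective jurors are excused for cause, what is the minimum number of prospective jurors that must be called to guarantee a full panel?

26

Seats to fill: 6 + 1 alternates = 7.
Peremptories — State: 5 + 1×1 + 3 = 9; Defense: 5 + 1×1 = 6; total 15.
For-cause removals: 4.
Minimum venire: 7 + 15 + 4 = 26.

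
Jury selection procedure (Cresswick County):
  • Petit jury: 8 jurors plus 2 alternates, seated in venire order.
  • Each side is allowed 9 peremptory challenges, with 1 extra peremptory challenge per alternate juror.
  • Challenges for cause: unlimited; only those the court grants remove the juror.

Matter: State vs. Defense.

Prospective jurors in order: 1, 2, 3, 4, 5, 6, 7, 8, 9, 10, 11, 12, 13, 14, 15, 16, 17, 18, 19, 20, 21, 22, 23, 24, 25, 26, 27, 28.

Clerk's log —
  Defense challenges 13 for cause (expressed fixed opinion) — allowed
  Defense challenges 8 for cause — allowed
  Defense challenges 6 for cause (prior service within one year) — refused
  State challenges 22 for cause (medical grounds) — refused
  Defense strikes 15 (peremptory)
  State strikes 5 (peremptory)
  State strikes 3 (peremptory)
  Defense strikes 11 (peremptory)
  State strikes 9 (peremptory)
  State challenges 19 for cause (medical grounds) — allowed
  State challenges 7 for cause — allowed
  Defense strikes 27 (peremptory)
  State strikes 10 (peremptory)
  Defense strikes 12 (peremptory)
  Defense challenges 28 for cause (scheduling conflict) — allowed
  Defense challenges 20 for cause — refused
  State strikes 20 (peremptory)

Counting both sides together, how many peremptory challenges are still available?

13

State allotment: 9 base + 1 × 2 alternates = 11. Defense allotment: 9 base + 1 × 2 alternates = 11.
State peremptories used: #5, #3, #9, #10, #20 — 5 (for-cause on #22, #19, #7 don't count).
Defense peremptories used: #15, #11, #27, #12 — 4 (for-cause on #13, #8, #6, #28, #20 don't count).
Remaining: (11 − 5) + (11 − 4) = 13.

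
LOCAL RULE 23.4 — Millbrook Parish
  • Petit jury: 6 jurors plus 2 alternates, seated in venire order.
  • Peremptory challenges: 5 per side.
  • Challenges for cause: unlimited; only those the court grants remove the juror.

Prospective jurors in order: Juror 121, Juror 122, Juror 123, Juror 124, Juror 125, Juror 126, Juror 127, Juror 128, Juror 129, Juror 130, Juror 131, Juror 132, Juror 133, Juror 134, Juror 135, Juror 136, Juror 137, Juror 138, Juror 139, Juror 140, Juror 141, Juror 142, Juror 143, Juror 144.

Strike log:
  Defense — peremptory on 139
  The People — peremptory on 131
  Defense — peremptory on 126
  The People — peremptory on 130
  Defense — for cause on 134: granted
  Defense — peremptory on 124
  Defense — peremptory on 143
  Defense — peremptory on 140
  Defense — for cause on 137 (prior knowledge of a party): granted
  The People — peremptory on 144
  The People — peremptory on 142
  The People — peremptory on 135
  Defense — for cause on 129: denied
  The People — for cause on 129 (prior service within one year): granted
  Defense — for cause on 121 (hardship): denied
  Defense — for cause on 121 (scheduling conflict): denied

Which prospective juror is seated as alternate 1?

132

Removed: #124, #126, #129, #130, #131, #134, #135, #137, #139, #140, #142, #143, #144. (#121 stays — for-cause denied.)
Filling seats in venire order through position 7: #121, #122, #123, #125, #127, #128, #132.
So alternate 1 is #132.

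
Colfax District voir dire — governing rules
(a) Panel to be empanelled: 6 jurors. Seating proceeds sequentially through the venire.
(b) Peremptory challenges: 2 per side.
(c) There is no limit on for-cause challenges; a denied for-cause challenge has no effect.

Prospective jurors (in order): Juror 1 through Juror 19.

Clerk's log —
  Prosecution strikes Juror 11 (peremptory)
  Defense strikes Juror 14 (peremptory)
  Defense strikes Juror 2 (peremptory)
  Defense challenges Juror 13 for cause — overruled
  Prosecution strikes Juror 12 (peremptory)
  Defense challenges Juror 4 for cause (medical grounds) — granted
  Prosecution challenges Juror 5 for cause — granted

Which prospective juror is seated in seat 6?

9

Removed: #2, #4, #5, #11, #12, #14. (#13 stays — for-cause denied.)
Filling seats in venire order through position 6: #1, #3, #6, #7, #8, #9.
So seat 6 is #9.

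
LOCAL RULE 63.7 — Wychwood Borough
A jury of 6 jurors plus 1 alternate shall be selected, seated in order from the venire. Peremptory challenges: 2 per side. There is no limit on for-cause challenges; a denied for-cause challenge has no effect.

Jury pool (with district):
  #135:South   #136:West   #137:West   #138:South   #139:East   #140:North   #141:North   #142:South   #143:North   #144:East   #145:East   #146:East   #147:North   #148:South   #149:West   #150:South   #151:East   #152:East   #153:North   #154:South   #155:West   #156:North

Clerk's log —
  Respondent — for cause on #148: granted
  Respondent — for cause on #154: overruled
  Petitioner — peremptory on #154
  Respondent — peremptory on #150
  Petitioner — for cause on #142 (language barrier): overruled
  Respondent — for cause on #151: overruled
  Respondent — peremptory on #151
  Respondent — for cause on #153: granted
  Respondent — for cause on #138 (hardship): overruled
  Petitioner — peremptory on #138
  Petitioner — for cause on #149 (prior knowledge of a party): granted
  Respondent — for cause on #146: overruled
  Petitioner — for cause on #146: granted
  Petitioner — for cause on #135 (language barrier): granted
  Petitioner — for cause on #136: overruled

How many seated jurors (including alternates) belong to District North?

Removed: #135, #138, #146, #148, #149, #150, #151, #153, #154.
Seated (7 incl. alternates): #136, #137, #139, #140, #141, #142, #143.
Of those, in District North: #140, #141, #143 → 3.

3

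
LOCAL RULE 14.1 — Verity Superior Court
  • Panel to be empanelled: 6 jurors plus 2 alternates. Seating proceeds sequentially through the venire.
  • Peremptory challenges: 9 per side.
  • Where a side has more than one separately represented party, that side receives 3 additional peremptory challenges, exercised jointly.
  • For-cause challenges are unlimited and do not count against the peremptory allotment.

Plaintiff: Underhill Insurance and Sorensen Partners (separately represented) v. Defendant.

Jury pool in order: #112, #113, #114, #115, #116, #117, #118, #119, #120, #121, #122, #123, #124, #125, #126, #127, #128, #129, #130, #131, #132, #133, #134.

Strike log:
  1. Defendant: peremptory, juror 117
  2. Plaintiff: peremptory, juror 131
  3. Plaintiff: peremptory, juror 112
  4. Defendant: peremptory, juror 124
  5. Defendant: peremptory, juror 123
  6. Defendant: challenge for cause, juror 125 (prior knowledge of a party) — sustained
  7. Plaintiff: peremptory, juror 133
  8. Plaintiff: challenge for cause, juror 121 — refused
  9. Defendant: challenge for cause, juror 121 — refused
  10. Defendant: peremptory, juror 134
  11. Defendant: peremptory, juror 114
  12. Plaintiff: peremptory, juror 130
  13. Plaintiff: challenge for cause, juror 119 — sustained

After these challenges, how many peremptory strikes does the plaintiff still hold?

8

Plaintiff allotment: 9 base + 3 multi-party = 12.
Plaintiff peremptories used: #131, #112, #133, #130 — 4 (for-cause on #121, #119 don't count).
Remaining: 12 − 4 = 8.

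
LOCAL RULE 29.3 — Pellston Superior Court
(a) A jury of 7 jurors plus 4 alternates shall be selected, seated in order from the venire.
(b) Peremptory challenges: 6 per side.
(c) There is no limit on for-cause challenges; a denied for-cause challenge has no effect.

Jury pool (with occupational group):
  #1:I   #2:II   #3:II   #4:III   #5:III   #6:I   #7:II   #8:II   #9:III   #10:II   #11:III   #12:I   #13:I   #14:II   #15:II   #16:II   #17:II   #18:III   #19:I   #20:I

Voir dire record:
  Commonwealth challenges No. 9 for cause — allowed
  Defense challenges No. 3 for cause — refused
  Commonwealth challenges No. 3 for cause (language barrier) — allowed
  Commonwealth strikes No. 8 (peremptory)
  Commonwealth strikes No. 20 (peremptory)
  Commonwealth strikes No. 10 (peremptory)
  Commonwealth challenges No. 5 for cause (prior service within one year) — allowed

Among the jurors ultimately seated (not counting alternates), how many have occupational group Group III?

2

Removed: #3, #5, #8, #9, #10, #20.
Seated jurors 1–7: #1, #2, #4, #6, #7, #11, #12 (alternates #13, #14, #15, #16 not counted).
Of those, in Group III: #4, #11 → 2.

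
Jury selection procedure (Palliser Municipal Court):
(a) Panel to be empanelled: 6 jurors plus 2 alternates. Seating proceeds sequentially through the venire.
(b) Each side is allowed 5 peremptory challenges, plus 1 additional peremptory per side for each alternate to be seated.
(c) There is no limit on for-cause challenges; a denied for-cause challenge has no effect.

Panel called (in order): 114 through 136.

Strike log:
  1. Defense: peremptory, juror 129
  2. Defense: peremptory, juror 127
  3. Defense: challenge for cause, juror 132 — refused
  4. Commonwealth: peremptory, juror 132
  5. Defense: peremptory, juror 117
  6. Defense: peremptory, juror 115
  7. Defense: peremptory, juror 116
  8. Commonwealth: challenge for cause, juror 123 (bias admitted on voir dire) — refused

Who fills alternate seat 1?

Removed: #115, #116, #117, #127, #129, #132. (#123 stays — for-cause denied.)
Seating in order: seats 1–6 → #114, #118, #119, #120, #121, #122; alternates → #123, #124.
So alternate 1 is #123.

123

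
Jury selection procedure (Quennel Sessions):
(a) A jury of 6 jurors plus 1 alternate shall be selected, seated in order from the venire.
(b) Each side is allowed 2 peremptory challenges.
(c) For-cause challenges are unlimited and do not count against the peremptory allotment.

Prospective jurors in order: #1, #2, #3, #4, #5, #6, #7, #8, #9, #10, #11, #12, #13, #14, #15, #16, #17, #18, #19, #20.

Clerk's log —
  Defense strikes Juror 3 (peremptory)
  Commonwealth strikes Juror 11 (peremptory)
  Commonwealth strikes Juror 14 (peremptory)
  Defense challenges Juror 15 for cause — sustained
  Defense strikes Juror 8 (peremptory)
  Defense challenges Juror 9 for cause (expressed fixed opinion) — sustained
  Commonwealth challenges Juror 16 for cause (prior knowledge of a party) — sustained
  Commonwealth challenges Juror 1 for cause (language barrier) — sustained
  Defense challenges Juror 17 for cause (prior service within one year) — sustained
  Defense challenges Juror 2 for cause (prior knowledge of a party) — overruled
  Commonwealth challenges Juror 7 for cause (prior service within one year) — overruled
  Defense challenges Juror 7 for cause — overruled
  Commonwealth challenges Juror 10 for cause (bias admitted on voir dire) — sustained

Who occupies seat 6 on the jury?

Removed: #1, #3, #8, #9, #10, #11, #14, #15, #16, #17. (#2, #7 stay — for-cause denied.)
Filling seats in venire order through position 6: #2, #4, #5, #6, #7, #12.
So seat 6 is #12.

12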